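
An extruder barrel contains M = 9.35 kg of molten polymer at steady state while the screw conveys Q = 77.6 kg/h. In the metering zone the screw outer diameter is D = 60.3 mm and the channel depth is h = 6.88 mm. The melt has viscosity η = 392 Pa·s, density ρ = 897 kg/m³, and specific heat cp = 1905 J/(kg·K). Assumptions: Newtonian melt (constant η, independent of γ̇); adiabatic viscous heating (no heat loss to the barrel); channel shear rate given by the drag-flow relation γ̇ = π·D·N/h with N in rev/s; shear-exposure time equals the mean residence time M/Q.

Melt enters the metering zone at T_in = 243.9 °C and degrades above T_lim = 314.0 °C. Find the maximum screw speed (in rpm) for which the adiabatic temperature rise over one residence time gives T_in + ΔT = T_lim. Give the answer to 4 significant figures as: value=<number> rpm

Throughput in SI: Q_s = 77.6 kg/h ÷ 3600 s/h = 0.0215556 kg/s
t_res = M / Q_s = 9.35 ÷ 0.0215556 = 433.763 s
D = 60.3 mm = 0.0603 m;  h = 6.88 mm = 0.00688 m
Allowable rise: ΔT_a = T_lim − T_in = 314.0 − 243.9 = 70.1 K
Invert ΔT = ηγ̇²t_res/(ρcp) for γ̇: γ̇_max² = ΔT_a ρ cp / (η t_res) = 70.1·897·1905 / (392·433.763) = 704.477 s⁻²
Take the square root: γ̇_max = √(704.477) = 26.542 s⁻¹
N_max = γ̇_max h / (πD) = 26.542·0.00688/(π·0.0603) = 0.963951 rev/s → ×60 = 57.837 rpm

value=57.84 rpm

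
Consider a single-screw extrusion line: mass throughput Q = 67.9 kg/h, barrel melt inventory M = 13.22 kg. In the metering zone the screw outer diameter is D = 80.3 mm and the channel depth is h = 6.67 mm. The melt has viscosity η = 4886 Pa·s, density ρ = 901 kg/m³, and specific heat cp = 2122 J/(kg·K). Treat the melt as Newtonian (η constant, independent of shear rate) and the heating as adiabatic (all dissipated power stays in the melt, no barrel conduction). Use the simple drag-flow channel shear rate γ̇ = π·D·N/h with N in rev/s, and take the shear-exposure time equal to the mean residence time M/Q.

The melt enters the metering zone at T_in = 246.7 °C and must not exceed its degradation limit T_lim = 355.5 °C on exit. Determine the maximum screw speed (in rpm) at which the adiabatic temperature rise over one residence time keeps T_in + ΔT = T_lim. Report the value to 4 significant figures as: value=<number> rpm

value=12.36 rpm

Convert throughput: Q = 67.9 kg/h = 67.9/3600 = 0.0188611 kg/s
t_res = M / Q_s = 13.22 ÷ 0.0188611 = 700.913 s
Convert to metres: D = 0.0803 m, h = 0.00667 m
ΔT_a = T_lim − T_in = 355.5 − 246.7 = 108.8 K
γ̇_max² = ΔT_a·ρ·cp/(η·t_res) = 108.8·901·2122/(4886·700.913) = 60.7409 s⁻²
Take the square root: γ̇_max = √(60.7409) = 7.79365 s⁻¹
Solve γ̇ = πDN/h for N: N_max = γ̇_max·h/(π·D) = 7.79365 × 0.00667 / (π × 0.0803) = 0.206064 rev/s = 12.3638 rpm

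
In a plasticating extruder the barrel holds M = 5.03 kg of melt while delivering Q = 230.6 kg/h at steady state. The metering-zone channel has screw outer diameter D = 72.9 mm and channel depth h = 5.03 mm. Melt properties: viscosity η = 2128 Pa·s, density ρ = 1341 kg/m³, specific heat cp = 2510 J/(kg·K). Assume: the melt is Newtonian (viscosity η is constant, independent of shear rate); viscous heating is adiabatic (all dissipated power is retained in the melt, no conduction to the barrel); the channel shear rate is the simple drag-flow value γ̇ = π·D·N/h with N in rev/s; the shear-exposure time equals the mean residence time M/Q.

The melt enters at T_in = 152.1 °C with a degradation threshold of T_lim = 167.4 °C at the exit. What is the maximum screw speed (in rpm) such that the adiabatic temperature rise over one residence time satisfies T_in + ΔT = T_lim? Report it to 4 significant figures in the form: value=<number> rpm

Throughput in SI: Q_s = 230.6 kg/h ÷ 3600 s/h = 0.0640556 kg/s
t_res = M / Q_s = 5.03 ÷ 0.0640556 = 78.5256 s
Geometry in SI: D = 72.9 mm → 0.0729 m, h = 5.03 mm → 0.00503 m
Allowable rise: ΔT_a = T_lim − T_in = 167.4 − 152.1 = 15.3 K
Invert ΔT = ηγ̇²t_res/(ρcp) for γ̇: γ̇_max² = ΔT_a ρ cp / (η t_res) = 15.3·1341·2510 / (2128·78.5256) = 308.185 s⁻²
Take the square root: γ̇_max = √(308.185) = 17.5552 s⁻¹
N_max = γ̇_max h / (πD) = 17.5552·0.00503/(π·0.0729) = 0.385564 rev/s → ×60 = 23.1338 rpm

value=23.13 rpm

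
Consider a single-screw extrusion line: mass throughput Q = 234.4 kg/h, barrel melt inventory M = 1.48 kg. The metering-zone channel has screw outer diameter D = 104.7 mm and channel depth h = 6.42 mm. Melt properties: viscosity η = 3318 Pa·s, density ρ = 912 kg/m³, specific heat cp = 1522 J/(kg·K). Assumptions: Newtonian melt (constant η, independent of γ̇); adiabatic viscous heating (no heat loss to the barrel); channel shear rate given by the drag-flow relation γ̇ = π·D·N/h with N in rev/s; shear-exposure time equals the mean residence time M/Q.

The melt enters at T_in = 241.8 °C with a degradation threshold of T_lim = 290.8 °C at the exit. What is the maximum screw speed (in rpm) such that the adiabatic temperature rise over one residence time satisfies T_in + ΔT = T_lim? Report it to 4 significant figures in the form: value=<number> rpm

value=35.17 rpm

Convert throughput: Q = 234.4 kg/h = 234.4/3600 = 0.0651111 kg/s
t_res = M / Q_s = 1.48 ÷ 0.0651111 = 22.7304 s
Geometry in SI: D = 104.7 mm → 0.1047 m, h = 6.42 mm → 0.00642 m
Allowable rise: ΔT_a = T_lim − T_in = 290.8 − 241.8 = 49 K
γ̇_max² = ΔT_a·ρ·cp/(η·t_res) = 49·912·1522/(3318·22.7304) = 901.826 s⁻²
γ̇_max = sqrt(901.826) = 30.0304 s⁻¹
N_max = γ̇_max h / (πD) = 30.0304·0.00642/(π·0.1047) = 0.586138 rev/s → ×60 = 35.1683 rpm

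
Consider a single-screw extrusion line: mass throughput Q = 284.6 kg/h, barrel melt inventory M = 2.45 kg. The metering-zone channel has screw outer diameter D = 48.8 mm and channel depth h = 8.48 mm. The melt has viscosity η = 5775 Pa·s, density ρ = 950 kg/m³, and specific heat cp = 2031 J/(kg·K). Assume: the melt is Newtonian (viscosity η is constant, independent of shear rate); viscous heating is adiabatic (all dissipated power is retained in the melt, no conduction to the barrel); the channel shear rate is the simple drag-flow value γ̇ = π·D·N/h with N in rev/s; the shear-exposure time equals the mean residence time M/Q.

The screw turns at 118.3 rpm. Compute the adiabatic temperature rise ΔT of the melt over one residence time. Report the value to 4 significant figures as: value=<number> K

value=117.9 K

Convert throughput: Q = 284.6 kg/h = 284.6/3600 = 0.0790556 kg/s
Mean residence time: t_res = M/Q_s = 2.45 kg / 0.0790556 kg/s = 30.9909 s
D = 48.8 mm = 0.0488 m;  h = 8.48 mm = 0.00848 m;  N = 118.3 rpm / 60 = 1.97167 rev/s
γ̇ = π D N / h = (π)(0.0488)(1.97167) / 0.00848 = 35.6457 s⁻¹
ΔT = η·γ̇²·t_res / (ρ·cp) = 5775 · (35.6457)² · 30.9909 / (950 · 2031) = 117.86 K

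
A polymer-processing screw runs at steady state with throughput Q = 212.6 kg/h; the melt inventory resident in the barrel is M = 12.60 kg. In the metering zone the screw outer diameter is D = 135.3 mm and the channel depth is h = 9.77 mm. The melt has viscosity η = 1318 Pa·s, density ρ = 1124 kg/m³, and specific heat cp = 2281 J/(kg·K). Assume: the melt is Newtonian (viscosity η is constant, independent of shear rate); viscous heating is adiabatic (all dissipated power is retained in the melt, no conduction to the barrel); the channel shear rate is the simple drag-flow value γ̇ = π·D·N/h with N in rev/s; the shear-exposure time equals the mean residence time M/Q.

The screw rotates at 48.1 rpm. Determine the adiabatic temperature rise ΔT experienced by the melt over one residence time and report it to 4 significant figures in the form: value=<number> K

value=133.4 K

Throughput in SI: Q_s = 212.6 kg/h ÷ 3600 s/h = 0.0590556 kg/s
t_res = M / Q_s = 12.60 ÷ 0.0590556 = 213.358 s
D = 135.3 mm = 0.1353 m;  h = 9.77 mm = 0.00977 m;  N = 48.1 rpm / 60 = 0.801667 rev/s
γ̇ = π·D·N / h = π · 0.1353 · 0.801667 / 0.00977 = 34.8776 s⁻¹
ΔT = η·γ̇²·t_res/(ρ·cp) = [1318 × 34.8776² × 213.358] / [1124 × 2281] = 133.422 K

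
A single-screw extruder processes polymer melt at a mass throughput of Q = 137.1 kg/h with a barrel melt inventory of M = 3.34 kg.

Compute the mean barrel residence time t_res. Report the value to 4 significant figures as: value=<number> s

Throughput in SI: Q_s = 137.1 kg/h ÷ 3600 s/h = 0.0380833 kg/s
t_res = M / Q_s = 3.34 ÷ 0.0380833 = 87.7024 s

value=87.70 s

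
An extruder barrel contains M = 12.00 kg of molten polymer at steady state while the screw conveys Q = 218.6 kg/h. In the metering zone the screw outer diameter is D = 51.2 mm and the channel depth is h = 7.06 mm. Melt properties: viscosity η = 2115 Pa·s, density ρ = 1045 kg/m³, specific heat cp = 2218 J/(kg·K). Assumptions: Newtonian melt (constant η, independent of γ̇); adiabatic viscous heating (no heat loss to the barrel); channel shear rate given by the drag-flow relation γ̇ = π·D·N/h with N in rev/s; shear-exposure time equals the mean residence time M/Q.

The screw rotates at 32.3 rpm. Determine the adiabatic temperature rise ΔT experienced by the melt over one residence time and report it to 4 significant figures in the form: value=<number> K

value=27.13 K

Throughput in SI: Q_s = 218.6 kg/h ÷ 3600 s/h = 0.0607222 kg/s
Mean residence time: t_res = M/Q_s = 12.00 kg / 0.0607222 kg/s = 197.621 s
D = 51.2 mm = 0.0512 m;  h = 7.06 mm = 0.00706 m;  N = 32.3 rpm / 60 = 0.538333 rev/s
γ̇ = π·D·N / h = π · 0.0512 · 0.538333 / 0.00706 = 12.265 s⁻¹
ΔT = η·γ̇²·t_res / (ρ·cp) = 2115 · (12.265)² · 197.621 / (1045 · 2218) = 27.1268 K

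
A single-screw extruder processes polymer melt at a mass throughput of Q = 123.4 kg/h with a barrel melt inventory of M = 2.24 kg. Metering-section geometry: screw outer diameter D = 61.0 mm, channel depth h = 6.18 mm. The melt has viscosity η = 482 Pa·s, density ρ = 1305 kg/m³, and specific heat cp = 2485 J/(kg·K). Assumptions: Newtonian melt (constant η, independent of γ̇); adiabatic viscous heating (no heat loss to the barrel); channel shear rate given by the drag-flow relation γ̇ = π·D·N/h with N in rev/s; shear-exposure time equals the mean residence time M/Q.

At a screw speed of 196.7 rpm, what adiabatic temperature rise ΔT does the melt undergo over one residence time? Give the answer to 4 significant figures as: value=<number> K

value=100.4 K

Throughput in SI: Q_s = 123.4 kg/h ÷ 3600 s/h = 0.0342778 kg/s
t_res = M / Q_s = 2.24 / 0.0342778 = 65.3485 s
Convert to SI: D = 0.061 m, h = 0.00618 m, N = 196.7/60 = 3.27833 rev/s
γ̇ = π D N / h = (π)(0.061)(3.27833) / 0.00618 = 101.659 s⁻¹
Adiabatic rise: ΔT = η γ̇² t_res / (ρ cp) = 482·(101.659)²·65.3485 / (1305·2485) = 100.377 K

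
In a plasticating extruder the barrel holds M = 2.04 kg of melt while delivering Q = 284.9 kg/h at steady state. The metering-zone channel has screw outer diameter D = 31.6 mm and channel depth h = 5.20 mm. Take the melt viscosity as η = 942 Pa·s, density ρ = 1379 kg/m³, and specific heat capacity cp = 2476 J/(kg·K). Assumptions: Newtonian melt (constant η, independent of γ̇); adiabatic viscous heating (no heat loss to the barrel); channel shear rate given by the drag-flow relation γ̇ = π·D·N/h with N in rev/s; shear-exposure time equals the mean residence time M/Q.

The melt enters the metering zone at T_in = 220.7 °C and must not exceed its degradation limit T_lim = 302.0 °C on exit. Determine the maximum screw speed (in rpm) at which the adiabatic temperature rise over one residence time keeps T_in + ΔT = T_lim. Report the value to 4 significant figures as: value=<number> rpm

value=336.0 rpm

Convert throughput: Q = 284.9 kg/h = 284.9/3600 = 0.0791389 kg/s
t_res = M / Q_s = 2.04 ÷ 0.0791389 = 25.7775 s
Convert to metres: D = 0.0316 m, h = 0.0052 m
Allowable rise: ΔT_a = T_lim − T_in = 302.0 − 220.7 = 81.3 K
Invert ΔT = ηγ̇²t_res/(ρcp) for γ̇: γ̇_max² = ΔT_a ρ cp / (η t_res) = 81.3·1379·2476 / (942·25.7775) = 11431.8 s⁻²
γ̇_max = √11431.8 = 106.92 s⁻¹
N_max = γ̇_max h / (πD) = 106.92·0.0052/(π·0.0316) = 5.60046 rev/s → ×60 = 336.027 rpm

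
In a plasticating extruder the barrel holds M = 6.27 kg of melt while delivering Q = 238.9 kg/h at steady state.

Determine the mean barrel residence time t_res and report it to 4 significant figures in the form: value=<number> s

Convert throughput: Q = 238.9 kg/h = 238.9/3600 = 0.0663611 kg/s
t_res = M / Q_s = 6.27 ÷ 0.0663611 = 94.483 s

value=94.48 s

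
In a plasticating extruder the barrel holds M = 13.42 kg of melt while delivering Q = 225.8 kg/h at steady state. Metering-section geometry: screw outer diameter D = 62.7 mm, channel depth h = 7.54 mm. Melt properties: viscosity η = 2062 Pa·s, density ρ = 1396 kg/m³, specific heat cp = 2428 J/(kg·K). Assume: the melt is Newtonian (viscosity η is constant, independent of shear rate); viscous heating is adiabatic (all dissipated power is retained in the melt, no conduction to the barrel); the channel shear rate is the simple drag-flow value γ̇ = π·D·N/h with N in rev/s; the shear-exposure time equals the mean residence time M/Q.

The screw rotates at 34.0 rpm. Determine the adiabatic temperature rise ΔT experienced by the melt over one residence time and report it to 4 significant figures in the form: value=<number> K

value=28.53 K

Convert throughput: Q = 225.8 kg/h = 225.8/3600 = 0.0627222 kg/s
t_res = M / Q_s = 13.42 / 0.0627222 = 213.959 s
Geometry in metres: D = 62.7 mm → 0.0627 m, h = 7.54 mm → 0.00754 m; screw speed N = 34.0 rpm = 0.566667 rev/s
γ̇ = π·D·N / h = π · 0.0627 · 0.566667 / 0.00754 = 14.8038 s⁻¹
ΔT = η·γ̇²·t_res/(ρ·cp) = [2062 × 14.8038² × 213.959] / [1396 × 2428] = 28.5255 K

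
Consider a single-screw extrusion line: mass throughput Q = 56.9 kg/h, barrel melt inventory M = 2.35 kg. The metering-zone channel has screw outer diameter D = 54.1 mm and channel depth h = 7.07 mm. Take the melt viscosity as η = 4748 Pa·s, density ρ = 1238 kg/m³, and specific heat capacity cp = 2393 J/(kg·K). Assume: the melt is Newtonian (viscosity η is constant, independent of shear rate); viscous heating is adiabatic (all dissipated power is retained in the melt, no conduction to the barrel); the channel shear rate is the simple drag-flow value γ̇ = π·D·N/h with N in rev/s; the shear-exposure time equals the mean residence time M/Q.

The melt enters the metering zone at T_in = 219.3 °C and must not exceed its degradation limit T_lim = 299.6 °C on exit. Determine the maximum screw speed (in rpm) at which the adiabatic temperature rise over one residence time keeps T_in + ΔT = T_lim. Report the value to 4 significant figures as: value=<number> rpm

Throughput in SI: Q_s = 56.9 kg/h ÷ 3600 s/h = 0.0158056 kg/s
t_res = M / Q_s = 2.35 / 0.0158056 = 148.682 s
D = 54.1 mm = 0.0541 m;  h = 7.07 mm = 0.00707 m
Allowable rise: ΔT_a = T_lim − T_in = 299.6 − 219.3 = 80.3 K
γ̇_max² = ΔT_a·ρ·cp/(η·t_res) = 80.3·1238·2393/(4748·148.682) = 336.985 s⁻²
γ̇_max = sqrt(336.985) = 18.3571 s⁻¹
N_max = γ̇_max·h / (π·D) = 18.3571 · 0.00707 / (π · 0.0541) = 0.76362 rev/s = 45.8172 rpm

value=45.82 rpm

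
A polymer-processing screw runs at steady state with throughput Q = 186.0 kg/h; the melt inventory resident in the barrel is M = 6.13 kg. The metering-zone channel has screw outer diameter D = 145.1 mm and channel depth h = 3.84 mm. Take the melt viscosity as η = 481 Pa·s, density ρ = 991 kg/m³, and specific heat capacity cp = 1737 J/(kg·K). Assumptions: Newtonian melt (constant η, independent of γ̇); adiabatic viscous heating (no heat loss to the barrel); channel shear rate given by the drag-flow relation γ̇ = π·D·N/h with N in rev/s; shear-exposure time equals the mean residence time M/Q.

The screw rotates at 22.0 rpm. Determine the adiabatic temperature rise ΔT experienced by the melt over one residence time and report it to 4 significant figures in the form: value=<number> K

value=62.81 K

Q_s = Q / 3600 = 186.0 / 3600 = 0.0516667 kg/s
Mean residence time: t_res = M/Q_s = 6.13 kg / 0.0516667 kg/s = 118.645 s
Convert to SI: D = 0.1451 m, h = 0.00384 m, N = 22.0/60 = 0.366667 rev/s
γ̇ = π·D·N / h = π · 0.1451 · 0.366667 / 0.00384 = 43.5269 s⁻¹
Adiabatic rise: ΔT = η γ̇² t_res / (ρ cp) = 481·(43.5269)²·118.645 / (991·1737) = 62.8111 K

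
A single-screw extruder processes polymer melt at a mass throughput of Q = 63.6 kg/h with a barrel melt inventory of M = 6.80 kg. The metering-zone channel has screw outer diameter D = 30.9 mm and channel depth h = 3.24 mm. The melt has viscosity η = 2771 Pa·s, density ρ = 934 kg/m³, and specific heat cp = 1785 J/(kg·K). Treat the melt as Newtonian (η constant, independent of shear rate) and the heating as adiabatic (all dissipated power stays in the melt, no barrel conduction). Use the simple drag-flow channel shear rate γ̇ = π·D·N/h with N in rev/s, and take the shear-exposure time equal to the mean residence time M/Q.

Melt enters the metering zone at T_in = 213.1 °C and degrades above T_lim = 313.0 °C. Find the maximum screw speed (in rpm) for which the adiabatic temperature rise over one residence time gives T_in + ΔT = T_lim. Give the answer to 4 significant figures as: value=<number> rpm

value=25.02 rpm

Q_s = Q / 3600 = 63.6 / 3600 = 0.0176667 kg/s
Mean residence time: t_res = M/Q_s = 6.80 kg / 0.0176667 kg/s = 384.906 s
Geometry in SI: D = 30.9 mm → 0.0309 m, h = 3.24 mm → 0.00324 m
ΔT_a = T_lim − T_in = 313.0 − 213.1 = 99.9 K
γ̇_max² = ΔT_a·ρ·cp / (η·t_res) = [99.9 × 934 × 1785] / [2771 × 384.906] = 156.156 s⁻²
Take the square root: γ̇_max = √(156.156) = 12.4963 s⁻¹
N_max = γ̇_max h / (πD) = 12.4963·0.00324/(π·0.0309) = 0.417077 rev/s → ×60 = 25.0246 rpm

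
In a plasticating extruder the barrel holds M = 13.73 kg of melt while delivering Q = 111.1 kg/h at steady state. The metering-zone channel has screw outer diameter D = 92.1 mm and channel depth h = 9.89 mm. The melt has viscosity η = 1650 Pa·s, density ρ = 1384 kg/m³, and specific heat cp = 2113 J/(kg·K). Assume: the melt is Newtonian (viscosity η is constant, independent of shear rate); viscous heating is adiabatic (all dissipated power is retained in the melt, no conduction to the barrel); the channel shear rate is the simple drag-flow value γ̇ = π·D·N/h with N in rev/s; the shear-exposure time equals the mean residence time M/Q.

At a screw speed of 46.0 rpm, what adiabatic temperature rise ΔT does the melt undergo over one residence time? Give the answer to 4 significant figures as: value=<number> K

Q_s = Q / 3600 = 111.1 / 3600 = 0.0308611 kg/s
t_res = M / Q_s = 13.73 / 0.0308611 = 444.896 s
Geometry in metres: D = 92.1 mm → 0.0921 m, h = 9.89 mm → 0.00989 m; screw speed N = 46.0 rpm = 0.766667 rev/s
γ̇ = π·D·N / h = π · 0.0921 · 0.766667 / 0.00989 = 22.4295 s⁻¹
Adiabatic rise: ΔT = η γ̇² t_res / (ρ cp) = 1650·(22.4295)²·444.896 / (1384·2113) = 126.284 K

value=126.3 K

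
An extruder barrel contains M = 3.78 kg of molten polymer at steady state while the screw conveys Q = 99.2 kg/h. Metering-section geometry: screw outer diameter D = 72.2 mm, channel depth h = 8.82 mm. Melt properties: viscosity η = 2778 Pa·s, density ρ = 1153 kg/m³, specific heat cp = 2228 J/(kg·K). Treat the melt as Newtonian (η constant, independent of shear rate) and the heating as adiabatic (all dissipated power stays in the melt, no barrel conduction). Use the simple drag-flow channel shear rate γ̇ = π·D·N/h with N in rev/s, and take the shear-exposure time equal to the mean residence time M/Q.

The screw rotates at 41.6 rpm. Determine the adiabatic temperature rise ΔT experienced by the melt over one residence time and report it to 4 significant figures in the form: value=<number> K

Convert throughput: Q = 99.2 kg/h = 99.2/3600 = 0.0275556 kg/s
t_res = M / Q_s = 3.78 / 0.0275556 = 137.177 s
Geometry in metres: D = 72.2 mm → 0.0722 m, h = 8.82 mm → 0.00882 m; screw speed N = 41.6 rpm = 0.693333 rev/s
γ̇ = π D N / h = (π)(0.0722)(0.693333) / 0.00882 = 17.8304 s⁻¹
Adiabatic rise: ΔT = η γ̇² t_res / (ρ cp) = 2778·(17.8304)²·137.177 / (1153·2228) = 47.1619 K

value=47.16 K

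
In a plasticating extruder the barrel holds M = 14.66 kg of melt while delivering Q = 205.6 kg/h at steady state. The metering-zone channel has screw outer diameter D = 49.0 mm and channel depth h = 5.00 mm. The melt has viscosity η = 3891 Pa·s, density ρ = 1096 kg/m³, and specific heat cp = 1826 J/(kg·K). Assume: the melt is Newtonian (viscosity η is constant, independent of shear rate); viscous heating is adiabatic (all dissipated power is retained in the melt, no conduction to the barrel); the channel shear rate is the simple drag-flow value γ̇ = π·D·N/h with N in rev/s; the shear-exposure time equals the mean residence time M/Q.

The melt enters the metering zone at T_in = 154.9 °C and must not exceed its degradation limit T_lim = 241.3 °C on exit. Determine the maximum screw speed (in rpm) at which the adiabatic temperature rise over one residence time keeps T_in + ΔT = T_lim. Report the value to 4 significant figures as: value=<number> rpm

value=25.64 rpm

Convert throughput: Q = 205.6 kg/h = 205.6/3600 = 0.0571111 kg/s
t_res = M / Q_s = 14.66 / 0.0571111 = 256.693 s
D = 49.0 mm = 0.049 m;  h = 5.00 mm = 0.005 m
ΔT_a = T_lim − T_in = 241.3 − 154.9 = 86.4 K
Invert ΔT = ηγ̇²t_res/(ρcp) for γ̇: γ̇_max² = ΔT_a ρ cp / (η t_res) = 86.4·1096·1826 / (3891·256.693) = 173.121 s⁻²
γ̇_max = sqrt(173.121) = 13.1576 s⁻¹
N_max = γ̇_max·h / (π·D) = 13.1576 · 0.005 / (π · 0.049) = 0.427365 rev/s = 25.6419 rpm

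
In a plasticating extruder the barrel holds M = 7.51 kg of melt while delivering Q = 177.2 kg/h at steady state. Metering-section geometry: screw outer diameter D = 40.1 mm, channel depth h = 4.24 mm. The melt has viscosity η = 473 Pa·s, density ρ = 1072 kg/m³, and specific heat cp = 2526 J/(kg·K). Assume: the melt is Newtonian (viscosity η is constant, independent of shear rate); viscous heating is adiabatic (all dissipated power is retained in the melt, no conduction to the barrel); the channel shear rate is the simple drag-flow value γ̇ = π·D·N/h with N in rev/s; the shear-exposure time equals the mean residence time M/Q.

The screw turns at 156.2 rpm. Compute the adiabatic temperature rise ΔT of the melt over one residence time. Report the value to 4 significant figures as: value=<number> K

value=159.5 K

Throughput in SI: Q_s = 177.2 kg/h ÷ 3600 s/h = 0.0492222 kg/s
t_res = M / Q_s = 7.51 / 0.0492222 = 152.573 s
Geometry in metres: D = 40.1 mm → 0.0401 m, h = 4.24 mm → 0.00424 m; screw speed N = 156.2 rpm = 2.60333 rev/s
γ̇ = π D N / h = (π)(0.0401)(2.60333) / 0.00424 = 77.3496 s⁻¹
ΔT = η·γ̇²·t_res/(ρ·cp) = [473 × 77.3496² × 152.573] / [1072 × 2526] = 159.451 K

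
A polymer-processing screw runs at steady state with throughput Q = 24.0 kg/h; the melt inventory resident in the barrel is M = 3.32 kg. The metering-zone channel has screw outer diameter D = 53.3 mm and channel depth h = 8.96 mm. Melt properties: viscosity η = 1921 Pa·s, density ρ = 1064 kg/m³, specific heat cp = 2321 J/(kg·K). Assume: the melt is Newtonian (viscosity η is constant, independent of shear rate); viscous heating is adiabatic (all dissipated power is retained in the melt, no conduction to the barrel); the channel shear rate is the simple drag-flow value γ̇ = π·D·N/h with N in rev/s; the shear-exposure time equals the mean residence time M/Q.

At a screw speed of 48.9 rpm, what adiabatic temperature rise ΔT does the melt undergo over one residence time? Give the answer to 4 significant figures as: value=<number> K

Q_s = Q / 3600 = 24.0 / 3600 = 0.00666667 kg/s
t_res = M / Q_s = 3.32 / 0.00666667 = 498 s
Convert to SI: D = 0.0533 m, h = 0.00896 m, N = 48.9/60 = 0.815 rev/s
Shear rate: γ̇ = πDN/h = π·0.0533·0.815/0.00896 = 15.2309 s⁻¹
Adiabatic rise: ΔT = η γ̇² t_res / (ρ cp) = 1921·(15.2309)²·498 / (1064·2321) = 89.8656 K

value=89.87 K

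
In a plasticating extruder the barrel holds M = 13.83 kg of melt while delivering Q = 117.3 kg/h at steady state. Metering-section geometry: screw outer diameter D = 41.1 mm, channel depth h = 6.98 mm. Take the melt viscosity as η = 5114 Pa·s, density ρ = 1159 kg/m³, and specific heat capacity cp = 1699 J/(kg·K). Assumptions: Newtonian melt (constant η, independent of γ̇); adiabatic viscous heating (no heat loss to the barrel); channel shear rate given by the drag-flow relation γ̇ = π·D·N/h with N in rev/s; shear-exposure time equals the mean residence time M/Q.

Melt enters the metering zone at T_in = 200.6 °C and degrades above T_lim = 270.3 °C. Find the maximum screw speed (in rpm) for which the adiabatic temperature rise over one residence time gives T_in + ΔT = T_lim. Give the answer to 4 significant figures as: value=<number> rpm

value=25.79 rpm

Throughput in SI: Q_s = 117.3 kg/h ÷ 3600 s/h = 0.0325833 kg/s
t_res = M / Q_s = 13.83 / 0.0325833 = 424.45 s
Convert to metres: D = 0.0411 m, h = 0.00698 m
Allowable rise: ΔT_a = T_lim − T_in = 270.3 − 200.6 = 69.7 K
γ̇_max² = ΔT_a·ρ·cp/(η·t_res) = 69.7·1159·1699/(5114·424.45) = 63.2299 s⁻²
Take the square root: γ̇_max = √(63.2299) = 7.95172 s⁻¹
Solve γ̇ = πDN/h for N: N_max = γ̇_max·h/(π·D) = 7.95172 × 0.00698 / (π × 0.0411) = 0.429858 rev/s = 25.7915 rpm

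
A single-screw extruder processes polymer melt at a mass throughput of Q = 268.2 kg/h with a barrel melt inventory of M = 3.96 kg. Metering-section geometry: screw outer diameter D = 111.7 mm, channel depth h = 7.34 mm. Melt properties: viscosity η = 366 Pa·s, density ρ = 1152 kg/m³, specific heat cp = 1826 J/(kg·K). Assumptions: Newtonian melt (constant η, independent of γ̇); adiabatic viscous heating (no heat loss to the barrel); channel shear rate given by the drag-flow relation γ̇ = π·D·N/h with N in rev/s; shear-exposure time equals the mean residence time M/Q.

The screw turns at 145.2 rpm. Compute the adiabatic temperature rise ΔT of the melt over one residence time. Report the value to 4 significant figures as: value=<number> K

value=123.8 K

Q_s = Q / 3600 = 268.2 / 3600 = 0.0745 kg/s
Mean residence time: t_res = M/Q_s = 3.96 kg / 0.0745 kg/s = 53.1544 s
Geometry in metres: D = 111.7 mm → 0.1117 m, h = 7.34 mm → 0.00734 m; screw speed N = 145.2 rpm = 2.42 rev/s
γ̇ = π·D·N / h = π · 0.1117 · 2.42 / 0.00734 = 115.697 s⁻¹
ΔT = η·γ̇²·t_res / (ρ·cp) = 366 · (115.697)² · 53.1544 / (1152 · 1826) = 123.797 K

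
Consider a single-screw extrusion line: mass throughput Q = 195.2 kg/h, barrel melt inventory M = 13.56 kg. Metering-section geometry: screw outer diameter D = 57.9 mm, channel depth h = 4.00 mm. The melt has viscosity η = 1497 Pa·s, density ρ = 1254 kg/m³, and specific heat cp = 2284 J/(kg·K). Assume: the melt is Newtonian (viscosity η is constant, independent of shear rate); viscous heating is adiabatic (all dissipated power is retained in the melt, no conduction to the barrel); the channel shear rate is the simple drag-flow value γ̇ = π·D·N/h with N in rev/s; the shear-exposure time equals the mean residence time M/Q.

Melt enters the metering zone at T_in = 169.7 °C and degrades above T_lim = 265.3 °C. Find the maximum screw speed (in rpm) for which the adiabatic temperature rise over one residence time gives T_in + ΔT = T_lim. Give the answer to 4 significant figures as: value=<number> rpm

Convert throughput: Q = 195.2 kg/h = 195.2/3600 = 0.0542222 kg/s
t_res = M / Q_s = 13.56 / 0.0542222 = 250.082 s
Convert to metres: D = 0.0579 m, h = 0.004 m
Allowable rise: ΔT_a = T_lim − T_in = 265.3 − 169.7 = 95.6 K
γ̇_max² = ΔT_a·ρ·cp / (η·t_res) = [95.6 × 1254 × 2284] / [1497 × 250.082] = 731.387 s⁻²
γ̇_max = √731.387 = 27.0442 s⁻¹
Solve γ̇ = πDN/h for N: N_max = γ̇_max·h/(π·D) = 27.0442 × 0.004 / (π × 0.0579) = 0.59471 rev/s = 35.6826 rpm

value=35.68 rpm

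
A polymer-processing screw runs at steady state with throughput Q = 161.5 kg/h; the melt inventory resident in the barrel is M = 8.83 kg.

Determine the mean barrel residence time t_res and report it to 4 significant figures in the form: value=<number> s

value=196.8 s

Q_s = Q / 3600 = 161.5 / 3600 = 0.0448611 kg/s
t_res = M / Q_s = 8.83 ÷ 0.0448611 = 196.83 s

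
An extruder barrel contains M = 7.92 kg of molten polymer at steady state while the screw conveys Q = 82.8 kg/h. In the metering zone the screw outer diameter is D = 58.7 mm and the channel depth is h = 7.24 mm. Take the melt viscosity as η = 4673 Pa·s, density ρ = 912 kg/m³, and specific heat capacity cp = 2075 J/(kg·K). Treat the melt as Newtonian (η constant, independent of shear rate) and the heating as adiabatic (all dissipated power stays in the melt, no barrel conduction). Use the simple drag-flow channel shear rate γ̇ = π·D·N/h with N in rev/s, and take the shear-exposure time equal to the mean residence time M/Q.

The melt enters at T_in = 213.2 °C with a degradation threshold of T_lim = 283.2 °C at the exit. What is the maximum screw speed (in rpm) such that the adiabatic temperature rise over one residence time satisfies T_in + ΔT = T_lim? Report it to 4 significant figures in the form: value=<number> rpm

Throughput in SI: Q_s = 82.8 kg/h ÷ 3600 s/h = 0.023 kg/s
t_res = M / Q_s = 7.92 ÷ 0.023 = 344.348 s
Convert to metres: D = 0.0587 m, h = 0.00724 m
ΔT_a = T_lim − T_in = 283.2 °C − 213.2 °C = 70 K
γ̇_max² = ΔT_a·ρ·cp / (η·t_res) = [70 × 912 × 2075] / [4673 × 344.348] = 82.3224 s⁻²
Take the square root: γ̇_max = √(82.3224) = 9.07317 s⁻¹
N_max = γ̇_max h / (πD) = 9.07317·0.00724/(π·0.0587) = 0.356213 rev/s → ×60 = 21.3728 rpm

value=21.37 rpm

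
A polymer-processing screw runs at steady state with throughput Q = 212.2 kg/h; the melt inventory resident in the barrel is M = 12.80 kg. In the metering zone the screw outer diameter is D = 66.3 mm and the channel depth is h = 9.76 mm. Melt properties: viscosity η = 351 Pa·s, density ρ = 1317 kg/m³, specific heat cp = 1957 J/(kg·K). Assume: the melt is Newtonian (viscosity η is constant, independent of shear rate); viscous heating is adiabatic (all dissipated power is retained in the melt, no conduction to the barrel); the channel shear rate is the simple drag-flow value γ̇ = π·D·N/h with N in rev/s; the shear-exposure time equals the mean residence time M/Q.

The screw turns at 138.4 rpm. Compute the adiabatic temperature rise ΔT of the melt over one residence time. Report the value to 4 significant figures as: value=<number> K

value=71.66 K

Convert throughput: Q = 212.2 kg/h = 212.2/3600 = 0.0589444 kg/s
t_res = M / Q_s = 12.80 / 0.0589444 = 217.154 s
Convert to SI: D = 0.0663 m, h = 0.00976 m, N = 138.4/60 = 2.30667 rev/s
Shear rate: γ̇ = πDN/h = π·0.0663·2.30667/0.00976 = 49.2264 s⁻¹
ΔT = η·γ̇²·t_res/(ρ·cp) = [351 × 49.2264² × 217.154] / [1317 × 1957] = 71.6629 K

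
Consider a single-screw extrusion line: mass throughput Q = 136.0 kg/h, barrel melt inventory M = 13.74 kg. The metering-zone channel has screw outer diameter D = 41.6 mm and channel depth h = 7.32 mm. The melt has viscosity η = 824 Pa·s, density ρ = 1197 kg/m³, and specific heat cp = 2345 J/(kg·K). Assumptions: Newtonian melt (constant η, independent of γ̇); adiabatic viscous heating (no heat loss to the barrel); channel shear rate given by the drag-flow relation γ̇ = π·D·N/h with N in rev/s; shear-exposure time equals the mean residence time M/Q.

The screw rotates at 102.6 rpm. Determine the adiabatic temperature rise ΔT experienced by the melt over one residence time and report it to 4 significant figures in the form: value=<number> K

value=99.52 K

Throughput in SI: Q_s = 136.0 kg/h ÷ 3600 s/h = 0.0377778 kg/s
t_res = M / Q_s = 13.74 ÷ 0.0377778 = 363.706 s
D = 41.6 mm = 0.0416 m;  h = 7.32 mm = 0.00732 m;  N = 102.6 rpm / 60 = 1.71 rev/s
Shear rate: γ̇ = πDN/h = π·0.0416·1.71/0.00732 = 30.5301 s⁻¹
Adiabatic rise: ΔT = η γ̇² t_res / (ρ cp) = 824·(30.5301)²·363.706 / (1197·2345) = 99.5169 K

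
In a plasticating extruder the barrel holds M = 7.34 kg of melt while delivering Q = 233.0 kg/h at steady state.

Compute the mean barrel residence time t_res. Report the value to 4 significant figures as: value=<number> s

value=113.4 s

Convert throughput: Q = 233.0 kg/h = 233.0/3600 = 0.0647222 kg/s
t_res = M / Q_s = 7.34 / 0.0647222 = 113.408 s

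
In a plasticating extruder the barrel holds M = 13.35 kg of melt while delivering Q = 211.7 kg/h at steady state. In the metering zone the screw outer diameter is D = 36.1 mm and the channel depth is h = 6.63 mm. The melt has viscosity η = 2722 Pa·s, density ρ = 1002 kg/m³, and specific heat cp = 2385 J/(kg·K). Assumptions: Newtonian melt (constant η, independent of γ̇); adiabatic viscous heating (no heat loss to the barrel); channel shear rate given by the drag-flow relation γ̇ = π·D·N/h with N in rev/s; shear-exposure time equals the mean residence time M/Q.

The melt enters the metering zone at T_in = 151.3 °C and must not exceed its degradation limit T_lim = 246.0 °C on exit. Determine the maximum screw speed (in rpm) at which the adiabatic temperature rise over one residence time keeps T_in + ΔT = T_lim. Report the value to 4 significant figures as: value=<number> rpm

value=67.13 rpm

Throughput in SI: Q_s = 211.7 kg/h ÷ 3600 s/h = 0.0588056 kg/s
t_res = M / Q_s = 13.35 / 0.0588056 = 227.019 s
Geometry in SI: D = 36.1 mm → 0.0361 m, h = 6.63 mm → 0.00663 m
ΔT_a = T_lim − T_in = 246.0 °C − 151.3 °C = 94.7 K
γ̇_max² = ΔT_a·ρ·cp / (η·t_res) = [94.7 × 1002 × 2385] / [2722 × 227.019] = 366.231 s⁻²
Take the square root: γ̇_max = √(366.231) = 19.1372 s⁻¹
N_max = γ̇_max h / (πD) = 19.1372·0.00663/(π·0.0361) = 1.11875 rev/s → ×60 = 67.1251 rpm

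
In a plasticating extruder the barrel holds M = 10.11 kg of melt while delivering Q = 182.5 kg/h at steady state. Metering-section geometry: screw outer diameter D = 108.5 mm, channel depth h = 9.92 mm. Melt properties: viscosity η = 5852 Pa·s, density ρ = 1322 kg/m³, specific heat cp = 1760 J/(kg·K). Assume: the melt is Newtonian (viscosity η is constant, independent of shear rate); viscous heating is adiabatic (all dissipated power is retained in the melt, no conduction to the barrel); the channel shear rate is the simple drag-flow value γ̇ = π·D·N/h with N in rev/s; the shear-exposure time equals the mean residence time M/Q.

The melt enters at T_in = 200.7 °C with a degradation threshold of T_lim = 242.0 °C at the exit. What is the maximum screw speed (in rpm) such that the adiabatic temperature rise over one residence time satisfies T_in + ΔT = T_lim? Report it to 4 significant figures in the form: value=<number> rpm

value=15.84 rpm

Throughput in SI: Q_s = 182.5 kg/h ÷ 3600 s/h = 0.0506944 kg/s
Mean residence time: t_res = M/Q_s = 10.11 kg / 0.0506944 kg/s = 199.43 s
D = 108.5 mm = 0.1085 m;  h = 9.92 mm = 0.00992 m
ΔT_a = T_lim − T_in = 242.0 − 200.7 = 41.3 K
γ̇_max² = ΔT_a·ρ·cp/(η·t_res) = 41.3·1322·1760/(5852·199.43) = 82.3378 s⁻²
γ̇_max = sqrt(82.3378) = 9.07402 s⁻¹
Solve γ̇ = πDN/h for N: N_max = γ̇_max·h/(π·D) = 9.07402 × 0.00992 / (π × 0.1085) = 0.264078 rev/s = 15.8447 rpm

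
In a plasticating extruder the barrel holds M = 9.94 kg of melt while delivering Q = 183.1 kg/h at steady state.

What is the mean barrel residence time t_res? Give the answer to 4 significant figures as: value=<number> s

value=195.4 s

Throughput in SI: Q_s = 183.1 kg/h ÷ 3600 s/h = 0.0508611 kg/s
t_res = M / Q_s = 9.94 ÷ 0.0508611 = 195.434 s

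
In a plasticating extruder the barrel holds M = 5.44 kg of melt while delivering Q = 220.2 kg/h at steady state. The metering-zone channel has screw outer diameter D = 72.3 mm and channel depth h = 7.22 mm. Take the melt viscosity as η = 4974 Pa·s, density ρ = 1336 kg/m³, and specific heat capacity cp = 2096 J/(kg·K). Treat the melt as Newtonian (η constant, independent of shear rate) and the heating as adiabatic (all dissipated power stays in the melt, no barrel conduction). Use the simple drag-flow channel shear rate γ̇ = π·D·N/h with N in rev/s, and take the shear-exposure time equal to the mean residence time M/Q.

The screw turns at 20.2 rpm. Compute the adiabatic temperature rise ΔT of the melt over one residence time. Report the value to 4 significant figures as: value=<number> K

value=17.72 K

Convert throughput: Q = 220.2 kg/h = 220.2/3600 = 0.0611667 kg/s
t_res = M / Q_s = 5.44 / 0.0611667 = 88.9373 s
Convert to SI: D = 0.0723 m, h = 0.00722 m, N = 20.2/60 = 0.336667 rev/s
γ̇ = π·D·N / h = π · 0.0723 · 0.336667 / 0.00722 = 10.5913 s⁻¹
ΔT = η·γ̇²·t_res/(ρ·cp) = [4974 × 10.5913² × 88.9373] / [1336 × 2096] = 17.7212 K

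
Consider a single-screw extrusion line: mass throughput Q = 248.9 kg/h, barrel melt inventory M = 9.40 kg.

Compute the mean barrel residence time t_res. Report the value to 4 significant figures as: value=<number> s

Convert throughput: Q = 248.9 kg/h = 248.9/3600 = 0.0691389 kg/s
t_res = M / Q_s = 9.40 ÷ 0.0691389 = 135.958 s

value=136.0 s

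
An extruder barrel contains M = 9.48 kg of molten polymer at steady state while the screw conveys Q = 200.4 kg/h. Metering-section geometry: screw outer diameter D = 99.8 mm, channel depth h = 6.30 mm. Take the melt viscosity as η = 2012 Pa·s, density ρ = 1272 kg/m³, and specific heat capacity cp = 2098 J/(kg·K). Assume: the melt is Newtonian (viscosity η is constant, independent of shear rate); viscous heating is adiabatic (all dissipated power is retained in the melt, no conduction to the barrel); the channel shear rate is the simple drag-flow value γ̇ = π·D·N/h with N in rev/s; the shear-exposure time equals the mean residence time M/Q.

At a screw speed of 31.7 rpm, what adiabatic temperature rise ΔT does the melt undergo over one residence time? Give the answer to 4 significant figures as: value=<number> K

Convert throughput: Q = 200.4 kg/h = 200.4/3600 = 0.0556667 kg/s
t_res = M / Q_s = 9.48 / 0.0556667 = 170.299 s
Convert to SI: D = 0.0998 m, h = 0.0063 m, N = 31.7/60 = 0.528333 rev/s
γ̇ = π·D·N / h = π · 0.0998 · 0.528333 / 0.0063 = 26.2935 s⁻¹
Adiabatic rise: ΔT = η γ̇² t_res / (ρ cp) = 2012·(26.2935)²·170.299 / (1272·2098) = 88.7655 K

value=88.77 K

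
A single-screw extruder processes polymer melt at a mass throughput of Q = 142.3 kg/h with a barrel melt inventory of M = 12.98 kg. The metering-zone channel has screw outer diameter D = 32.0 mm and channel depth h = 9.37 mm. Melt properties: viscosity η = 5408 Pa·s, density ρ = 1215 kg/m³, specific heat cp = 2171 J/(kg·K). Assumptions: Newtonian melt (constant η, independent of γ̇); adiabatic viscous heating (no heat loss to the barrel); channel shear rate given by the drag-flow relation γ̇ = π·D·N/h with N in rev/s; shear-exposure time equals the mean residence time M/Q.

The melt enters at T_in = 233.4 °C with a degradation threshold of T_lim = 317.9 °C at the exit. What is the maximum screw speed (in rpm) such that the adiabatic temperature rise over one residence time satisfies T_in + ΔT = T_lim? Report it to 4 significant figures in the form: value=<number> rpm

value=62.65 rpm

Q_s = Q / 3600 = 142.3 / 3600 = 0.0395278 kg/s
Mean residence time: t_res = M/Q_s = 12.98 kg / 0.0395278 kg/s = 328.377 s
D = 32.0 mm = 0.032 m;  h = 9.37 mm = 0.00937 m
ΔT_a = T_lim − T_in = 317.9 − 233.4 = 84.5 K
γ̇_max² = ΔT_a·ρ·cp/(η·t_res) = 84.5·1215·2171/(5408·328.377) = 125.512 s⁻²
γ̇_max = sqrt(125.512) = 11.2032 s⁻¹
Solve γ̇ = πDN/h for N: N_max = γ̇_max·h/(π·D) = 11.2032 × 0.00937 / (π × 0.032) = 1.0442 rev/s = 62.6517 rpm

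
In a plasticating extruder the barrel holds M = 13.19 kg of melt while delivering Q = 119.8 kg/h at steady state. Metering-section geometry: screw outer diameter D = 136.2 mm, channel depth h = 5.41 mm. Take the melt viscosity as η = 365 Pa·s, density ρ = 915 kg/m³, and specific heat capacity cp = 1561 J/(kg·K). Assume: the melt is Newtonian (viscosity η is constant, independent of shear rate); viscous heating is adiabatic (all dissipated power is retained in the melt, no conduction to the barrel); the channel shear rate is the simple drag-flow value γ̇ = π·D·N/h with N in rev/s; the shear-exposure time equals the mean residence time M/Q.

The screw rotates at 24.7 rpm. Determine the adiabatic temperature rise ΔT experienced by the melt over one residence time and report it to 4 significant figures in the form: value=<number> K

Convert throughput: Q = 119.8 kg/h = 119.8/3600 = 0.0332778 kg/s
t_res = M / Q_s = 13.19 / 0.0332778 = 396.361 s
Convert to SI: D = 0.1362 m, h = 0.00541 m, N = 24.7/60 = 0.411667 rev/s
γ̇ = π·D·N / h = π · 0.1362 · 0.411667 / 0.00541 = 32.5593 s⁻¹
Adiabatic rise: ΔT = η γ̇² t_res / (ρ cp) = 365·(32.5593)²·396.361 / (915·1561) = 107.377 K

value=107.4 K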